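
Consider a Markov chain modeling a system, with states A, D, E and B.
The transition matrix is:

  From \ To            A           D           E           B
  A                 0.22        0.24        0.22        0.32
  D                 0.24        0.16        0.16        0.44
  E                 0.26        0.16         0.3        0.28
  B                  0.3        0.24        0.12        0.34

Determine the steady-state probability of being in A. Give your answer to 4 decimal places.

0.2592

Let the stationary distribution be π with π = πP and π_1 + π_2 + π_3 + π_4 = 1.
π_1 = 0.22·π_1 + 0.24·π_2 + 0.26·π_3 + 0.3·π_4
π_2 = 0.24·π_1 + 0.16·π_2 + 0.16·π_3 + 0.24·π_4
π_3 = 0.22·π_1 + 0.16·π_2 + 0.3·π_3 + 0.12·π_4
Solving with the normalization constraint gives π = (0.2592, 0.2083, 0.1881, 0.3444).
So the stationary probability of A is 0.2592.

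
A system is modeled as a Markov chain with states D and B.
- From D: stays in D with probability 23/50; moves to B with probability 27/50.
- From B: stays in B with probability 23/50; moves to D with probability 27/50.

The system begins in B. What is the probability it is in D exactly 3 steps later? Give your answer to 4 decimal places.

0.5003

Propagate the distribution vector 3 steps from B.
After 0 steps: (0.0000, 1.0000)
After 1 step: (0.5400, 0.4600)
After 2 steps: (0.4968, 0.5032)
After 3 steps: (0.5003, 0.4997)
P(in D after 3 steps) = 0.5003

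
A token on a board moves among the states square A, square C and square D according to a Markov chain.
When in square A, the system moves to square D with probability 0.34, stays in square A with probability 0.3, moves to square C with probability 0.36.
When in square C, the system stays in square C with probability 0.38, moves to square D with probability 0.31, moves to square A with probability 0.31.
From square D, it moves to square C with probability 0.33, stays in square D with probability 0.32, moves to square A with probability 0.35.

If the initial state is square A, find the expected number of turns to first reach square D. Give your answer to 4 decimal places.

Let t(s) be the expected number of turns to first reach square D from state s, with t(square D) = 0. Conditioning on the first turn:
t(square A) = 1 + 0.3·t(square A) + 0.36·t(square C)
t(square C) = 1 + 0.31·t(square A) + 0.38·t(square C)
Solving: t(square A) = 3.0397, t(square C) = 3.1328.
Expected turns from square A to square D: 3.0397.

3.0397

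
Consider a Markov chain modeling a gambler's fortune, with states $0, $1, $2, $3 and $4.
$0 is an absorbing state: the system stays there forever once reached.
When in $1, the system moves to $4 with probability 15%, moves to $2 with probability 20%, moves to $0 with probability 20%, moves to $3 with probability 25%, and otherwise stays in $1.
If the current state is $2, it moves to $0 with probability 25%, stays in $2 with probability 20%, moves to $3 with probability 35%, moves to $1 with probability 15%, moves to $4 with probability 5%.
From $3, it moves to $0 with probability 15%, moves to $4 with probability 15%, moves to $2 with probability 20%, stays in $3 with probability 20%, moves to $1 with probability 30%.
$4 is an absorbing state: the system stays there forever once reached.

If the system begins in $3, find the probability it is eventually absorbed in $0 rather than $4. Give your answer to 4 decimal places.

0.5837

Let h(s) be the probability of absorption at $0 starting from transient state s. Then h($0) = 1 and h($4) = 0. By first-step analysis:
h($1) = 0.2·1 + 0.2·h($1) + 0.2·h($2) + 0.25·h($3) + 0.15·0
h($2) = 0.25·1 + 0.15·h($1) + 0.2·h($2) + 0.35·h($3) + 0.05·0
h($3) = 0.15·1 + 0.3·h($1) + 0.2·h($2) + 0.2·h($3) + 0.15·0
Solving: h($1) = 0.6026, h($2) = 0.6809, h($3) = 0.5837.
Starting from $3, the probability is 0.5837.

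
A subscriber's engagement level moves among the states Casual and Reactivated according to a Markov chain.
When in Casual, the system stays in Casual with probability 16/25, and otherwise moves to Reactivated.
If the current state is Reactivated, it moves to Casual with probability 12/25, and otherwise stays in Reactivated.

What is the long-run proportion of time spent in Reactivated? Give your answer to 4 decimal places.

0.4286

Let the stationary distribution be π with π = πP and π_1 + π_2 = 1.
π_1 = 0.64·π_1 + 0.48·π_2
Solving with the normalization constraint gives π = (0.5714, 0.4286).
So the stationary probability of Reactivated is 0.4286.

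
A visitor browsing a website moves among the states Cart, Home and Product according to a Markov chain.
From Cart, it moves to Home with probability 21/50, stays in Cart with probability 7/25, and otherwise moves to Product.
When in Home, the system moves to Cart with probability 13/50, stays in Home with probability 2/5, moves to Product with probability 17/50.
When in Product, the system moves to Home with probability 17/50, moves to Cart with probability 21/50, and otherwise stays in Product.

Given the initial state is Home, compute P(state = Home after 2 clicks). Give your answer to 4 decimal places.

0.3848

Sum over the intermediate state after 1 click:
P = P(Home→Cart)·P(Cart→Home) + P(Home→Home)·P(Home→Home) + P(Home→Product)·P(Product→Home)
  = 0.26×0.42 + 0.4×0.4 + 0.34×0.34
  = 0.1092 + 0.1600 + 0.1156 = 0.3848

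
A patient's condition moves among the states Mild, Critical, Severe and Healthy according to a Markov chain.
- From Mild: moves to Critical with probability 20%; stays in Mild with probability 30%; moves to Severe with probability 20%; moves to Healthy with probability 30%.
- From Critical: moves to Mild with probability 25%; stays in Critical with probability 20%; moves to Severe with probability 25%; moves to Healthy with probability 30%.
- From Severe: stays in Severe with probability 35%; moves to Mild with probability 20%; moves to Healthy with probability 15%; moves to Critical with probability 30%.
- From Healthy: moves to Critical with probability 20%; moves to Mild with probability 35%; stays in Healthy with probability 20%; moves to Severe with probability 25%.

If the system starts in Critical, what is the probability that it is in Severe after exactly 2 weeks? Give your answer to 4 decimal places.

Propagate the distribution vector 2 weeks from Critical.
After 0 weeks: (0.0000, 1.0000, 0.0000, 0.0000)
After 1 week: (0.2500, 0.2000, 0.2500, 0.3000)
After 2 weeks: (0.2800, 0.2250, 0.2625, 0.2325)
P(in Severe after 2 weeks) = 0.2625

0.2625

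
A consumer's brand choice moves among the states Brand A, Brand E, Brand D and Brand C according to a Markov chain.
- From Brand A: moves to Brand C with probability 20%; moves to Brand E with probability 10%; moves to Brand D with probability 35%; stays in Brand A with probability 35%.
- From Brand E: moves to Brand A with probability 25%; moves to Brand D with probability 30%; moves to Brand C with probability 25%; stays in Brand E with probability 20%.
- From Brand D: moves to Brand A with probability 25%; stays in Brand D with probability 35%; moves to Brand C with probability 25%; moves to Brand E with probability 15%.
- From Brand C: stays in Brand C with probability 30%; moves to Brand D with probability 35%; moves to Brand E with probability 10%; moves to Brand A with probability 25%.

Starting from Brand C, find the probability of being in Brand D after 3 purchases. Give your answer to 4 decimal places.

Propagate the distribution vector 3 purchases from Brand C.
After 0 purchases: (0.0000, 0.0000, 0.0000, 1.0000)
After 1 purchase: (0.2500, 0.1000, 0.3500, 0.3000)
After 2 purchases: (0.2750, 0.1275, 0.3450, 0.2525)
After 3 purchases: (0.2775, 0.1300, 0.3436, 0.2489)
P(in Brand D after 3 purchases) = 0.3436

0.3436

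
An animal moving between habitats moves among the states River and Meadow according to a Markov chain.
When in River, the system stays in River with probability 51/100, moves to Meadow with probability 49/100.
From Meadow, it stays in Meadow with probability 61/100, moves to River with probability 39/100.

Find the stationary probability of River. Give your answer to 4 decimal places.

Let the stationary distribution be π with π = πP and π_1 + π_2 = 1.
π_1 = 0.51·π_1 + 0.39·π_2
Solving with the normalization constraint gives π = (0.4432, 0.5568).
So the stationary probability of River is 0.4432.

0.4432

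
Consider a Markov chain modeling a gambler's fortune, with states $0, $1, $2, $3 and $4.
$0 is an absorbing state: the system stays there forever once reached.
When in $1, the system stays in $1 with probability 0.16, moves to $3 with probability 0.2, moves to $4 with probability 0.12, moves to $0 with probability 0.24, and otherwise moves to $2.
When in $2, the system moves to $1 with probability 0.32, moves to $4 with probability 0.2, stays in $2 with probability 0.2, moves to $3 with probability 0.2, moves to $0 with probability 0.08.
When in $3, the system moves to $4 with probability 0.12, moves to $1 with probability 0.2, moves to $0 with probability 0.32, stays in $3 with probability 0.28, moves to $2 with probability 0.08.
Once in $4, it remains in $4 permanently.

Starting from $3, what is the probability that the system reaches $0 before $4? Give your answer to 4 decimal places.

0.6733

Let h(s) be the probability of absorption at $0 starting from transient state s. Then h($0) = 1 and h($4) = 0. By first-step analysis:
h($1) = 0.24·1 + 0.16·h($1) + 0.28·h($2) + 0.2·h($3) + 0.12·0
h($2) = 0.08·1 + 0.32·h($1) + 0.2·h($2) + 0.2·h($3) + 0.2·0
h($3) = 0.32·1 + 0.2·h($1) + 0.08·h($2) + 0.28·h($3) + 0.12·0
Solving: h($1) = 0.6179, h($2) = 0.5155, h($3) = 0.6733.
Starting from $3, the probability is 0.6733.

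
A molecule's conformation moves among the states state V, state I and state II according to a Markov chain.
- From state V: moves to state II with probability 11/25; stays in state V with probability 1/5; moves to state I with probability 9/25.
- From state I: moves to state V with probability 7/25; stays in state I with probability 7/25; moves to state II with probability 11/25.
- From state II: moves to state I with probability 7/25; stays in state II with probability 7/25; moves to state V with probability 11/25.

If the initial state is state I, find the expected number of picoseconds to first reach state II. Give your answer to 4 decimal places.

Let t(s) be the expected number of picoseconds to first reach state II from state s, with t(state II) = 0. Conditioning on the first picosecond:
t(state V) = 1 + 0.2·t(state V) + 0.36·t(state I)
t(state I) = 1 + 0.28·t(state V) + 0.28·t(state I)
Solving: t(state V) = 2.2727, t(state I) = 2.2727.
Expected picoseconds from state I to state II: 2.2727.

2.2727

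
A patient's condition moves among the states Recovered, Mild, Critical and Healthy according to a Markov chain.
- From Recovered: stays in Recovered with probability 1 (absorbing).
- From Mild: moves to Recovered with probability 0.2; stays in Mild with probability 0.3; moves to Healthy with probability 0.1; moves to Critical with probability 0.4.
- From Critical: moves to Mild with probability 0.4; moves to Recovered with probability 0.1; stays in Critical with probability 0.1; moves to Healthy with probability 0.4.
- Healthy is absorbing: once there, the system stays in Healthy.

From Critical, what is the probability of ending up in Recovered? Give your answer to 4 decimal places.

0.3191

Let h(s) be the probability of absorption at Recovered starting from transient state s. Then h(Recovered) = 1 and h(Healthy) = 0. By first-step analysis:
h(Mild) = 0.2·1 + 0.3·h(Mild) + 0.4·h(Critical) + 0.1·0
h(Critical) = 0.1·1 + 0.4·h(Mild) + 0.1·h(Critical) + 0.4·0
Solving: h(Mild) = 0.4681, h(Critical) = 0.3191.
Starting from Critical, the probability is 0.3191.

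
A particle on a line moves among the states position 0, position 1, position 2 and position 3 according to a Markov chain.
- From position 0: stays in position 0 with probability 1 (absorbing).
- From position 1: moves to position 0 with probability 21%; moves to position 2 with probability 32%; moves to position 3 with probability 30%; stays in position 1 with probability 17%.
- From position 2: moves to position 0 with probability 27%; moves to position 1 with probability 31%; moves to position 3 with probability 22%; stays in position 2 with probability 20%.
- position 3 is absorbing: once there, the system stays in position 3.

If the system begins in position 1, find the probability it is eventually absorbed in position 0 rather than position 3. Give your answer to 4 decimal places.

Let h(s) be the probability of absorption at position 0 starting from transient state s. Then h(position 0) = 1 and h(position 3) = 0. By first-step analysis:
h(position 1) = 0.21·1 + 0.17·h(position 1) + 0.32·h(position 2) + 0.3·0
h(position 2) = 0.27·1 + 0.31·h(position 1) + 0.2·h(position 2) + 0.22·0
Solving: h(position 1) = 0.4504, h(position 2) = 0.5120.
Starting from position 1, the probability is 0.4504.

0.4504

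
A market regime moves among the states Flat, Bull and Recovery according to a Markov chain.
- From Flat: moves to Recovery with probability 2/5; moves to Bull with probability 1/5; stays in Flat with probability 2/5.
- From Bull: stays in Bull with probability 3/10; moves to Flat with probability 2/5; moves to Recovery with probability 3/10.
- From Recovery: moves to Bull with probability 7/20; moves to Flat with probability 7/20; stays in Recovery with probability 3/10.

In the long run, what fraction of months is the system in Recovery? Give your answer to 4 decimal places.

Let the stationary distribution be π with π = πP and π_1 + π_2 + π_3 = 1.
π_1 = 0.4·π_1 + 0.4·π_2 + 0.35·π_3
π_2 = 0.2·π_1 + 0.3·π_2 + 0.35·π_3
Solving with the normalization constraint gives π = (0.3831, 0.2786, 0.3383).
So the stationary probability of Recovery is 0.3383.

0.3383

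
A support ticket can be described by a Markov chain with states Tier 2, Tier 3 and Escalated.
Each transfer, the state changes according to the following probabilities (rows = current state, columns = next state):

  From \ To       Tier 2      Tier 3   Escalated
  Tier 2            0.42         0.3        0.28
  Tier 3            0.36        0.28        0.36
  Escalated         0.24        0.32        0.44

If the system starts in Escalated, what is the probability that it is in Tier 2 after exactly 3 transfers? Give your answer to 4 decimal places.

0.3342

Propagate the distribution vector 3 transfers from Escalated.
After 0 transfers: (0.0000, 0.0000, 1.0000)
After 1 transfer: (0.2400, 0.3200, 0.4400)
After 2 transfers: (0.3216, 0.3024, 0.3760)
After 3 transfers: (0.3342, 0.3015, 0.3644)
P(in Tier 2 after 3 transfers) = 0.3342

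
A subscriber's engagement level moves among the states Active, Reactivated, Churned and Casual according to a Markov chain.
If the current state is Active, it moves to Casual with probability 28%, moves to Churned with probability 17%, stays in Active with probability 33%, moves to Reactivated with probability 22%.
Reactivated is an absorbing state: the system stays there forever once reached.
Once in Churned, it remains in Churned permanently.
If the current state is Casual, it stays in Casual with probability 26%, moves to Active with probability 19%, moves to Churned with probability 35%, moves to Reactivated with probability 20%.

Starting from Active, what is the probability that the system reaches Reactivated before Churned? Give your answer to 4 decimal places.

Let h(s) be the probability of absorption at Reactivated starting from transient state s. Then h(Reactivated) = 1 and h(Churned) = 0. By first-step analysis:
h(Active) = 0.33·h(Active) + 0.22·1 + 0.17·0 + 0.28·h(Casual)
h(Casual) = 0.19·h(Active) + 0.2·1 + 0.35·0 + 0.26·h(Casual)
Solving: h(Active) = 0.4944, h(Casual) = 0.3972.
Starting from Active, the probability is 0.4944.

0.4944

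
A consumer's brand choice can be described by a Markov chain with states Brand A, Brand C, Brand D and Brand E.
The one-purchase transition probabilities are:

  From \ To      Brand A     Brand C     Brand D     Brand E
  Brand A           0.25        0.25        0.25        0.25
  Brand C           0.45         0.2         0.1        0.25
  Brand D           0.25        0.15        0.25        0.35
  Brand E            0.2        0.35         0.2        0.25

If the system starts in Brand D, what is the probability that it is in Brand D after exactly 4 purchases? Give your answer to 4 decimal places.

Propagate the distribution vector 4 purchases from Brand D.
After 0 purchases: (0.0000, 0.0000, 1.0000, 0.0000)
After 1 purchase: (0.2500, 0.1500, 0.2500, 0.3500)
After 2 purchases: (0.2625, 0.2525, 0.2100, 0.2750)
After 3 purchases: (0.2868, 0.2439, 0.1984, 0.2710)
After 4 purchases: (0.2852, 0.2451, 0.1999, 0.2698)
P(in Brand D after 4 purchases) = 0.1999

0.1999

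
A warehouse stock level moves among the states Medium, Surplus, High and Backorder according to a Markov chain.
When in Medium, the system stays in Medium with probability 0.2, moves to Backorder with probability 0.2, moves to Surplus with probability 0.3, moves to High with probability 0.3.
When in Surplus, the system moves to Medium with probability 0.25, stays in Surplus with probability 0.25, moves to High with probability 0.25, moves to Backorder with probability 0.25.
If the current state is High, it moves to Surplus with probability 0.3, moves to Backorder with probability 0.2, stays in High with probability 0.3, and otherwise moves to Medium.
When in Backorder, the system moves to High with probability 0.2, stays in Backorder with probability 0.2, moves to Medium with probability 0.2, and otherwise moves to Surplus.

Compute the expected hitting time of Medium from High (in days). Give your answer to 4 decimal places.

Let t(s) be the expected number of days to first reach Medium from state s, with t(Medium) = 0. Conditioning on the first day:
t(Surplus) = 1 + 0.25·t(Surplus) + 0.25·t(High) + 0.25·t(Backorder)
t(High) = 1 + 0.3·t(Surplus) + 0.3·t(High) + 0.2·t(Backorder)
t(Backorder) = 1 + 0.4·t(Surplus) + 0.2·t(High) + 0.2·t(Backorder)
Solving: t(Surplus) = 4.4222, t(High) = 4.6444, t(Backorder) = 4.6222.
Expected days from High to Medium: 4.6444.

4.6444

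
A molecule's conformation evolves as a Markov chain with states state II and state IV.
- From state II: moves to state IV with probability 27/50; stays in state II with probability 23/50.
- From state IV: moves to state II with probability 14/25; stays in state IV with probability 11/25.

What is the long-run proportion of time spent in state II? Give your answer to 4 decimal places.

Let the stationary distribution be π with π = πP and π_1 + π_2 = 1.
π_1 = 0.46·π_1 + 0.56·π_2
Solving with the normalization constraint gives π = (0.5091, 0.4909).
So the stationary probability of state II is 0.5091.

0.5091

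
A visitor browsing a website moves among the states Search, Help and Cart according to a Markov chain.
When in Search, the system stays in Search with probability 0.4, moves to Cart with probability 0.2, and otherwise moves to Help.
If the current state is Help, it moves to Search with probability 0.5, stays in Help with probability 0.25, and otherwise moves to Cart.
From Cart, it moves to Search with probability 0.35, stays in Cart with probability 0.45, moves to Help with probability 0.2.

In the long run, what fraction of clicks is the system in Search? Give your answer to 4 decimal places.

Let the stationary distribution be π with π = πP and π_1 + π_2 + π_3 = 1.
π_1 = 0.4·π_1 + 0.5·π_2 + 0.35·π_3
π_2 = 0.4·π_1 + 0.25·π_2 + 0.2·π_3
Solving with the normalization constraint gives π = (0.4155, 0.2980, 0.2865).
So the stationary probability of Search is 0.4155.

0.4155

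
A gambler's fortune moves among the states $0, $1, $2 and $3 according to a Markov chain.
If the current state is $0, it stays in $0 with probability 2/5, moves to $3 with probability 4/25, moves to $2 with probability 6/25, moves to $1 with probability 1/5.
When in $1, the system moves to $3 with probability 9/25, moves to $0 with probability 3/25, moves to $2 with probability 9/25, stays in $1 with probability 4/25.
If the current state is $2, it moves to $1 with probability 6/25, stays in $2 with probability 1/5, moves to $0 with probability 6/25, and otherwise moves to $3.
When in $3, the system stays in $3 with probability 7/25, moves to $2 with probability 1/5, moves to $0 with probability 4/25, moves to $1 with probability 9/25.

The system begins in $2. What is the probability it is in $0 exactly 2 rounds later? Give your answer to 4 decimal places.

0.2240

Propagate the distribution vector 2 rounds from $2.
After 0 rounds: (0.0000, 0.0000, 1.0000, 0.0000)
After 1 round: (0.2400, 0.2400, 0.2000, 0.3200)
After 2 rounds: (0.2240, 0.2496, 0.2480, 0.2784)
P(in $0 after 2 rounds) = 0.2240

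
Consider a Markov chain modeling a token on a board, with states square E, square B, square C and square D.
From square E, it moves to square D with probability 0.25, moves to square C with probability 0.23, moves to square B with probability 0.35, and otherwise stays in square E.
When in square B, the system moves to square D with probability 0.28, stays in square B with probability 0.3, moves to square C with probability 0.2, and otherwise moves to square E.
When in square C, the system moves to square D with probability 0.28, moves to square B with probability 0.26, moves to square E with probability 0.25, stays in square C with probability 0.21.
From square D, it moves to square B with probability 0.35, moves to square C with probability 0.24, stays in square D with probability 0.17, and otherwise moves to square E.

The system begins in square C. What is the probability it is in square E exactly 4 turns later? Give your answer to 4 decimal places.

Propagate the distribution vector 4 turns from square C.
After 0 turns: (0.0000, 0.0000, 1.0000, 0.0000)
After 1 turn: (0.2500, 0.2600, 0.2100, 0.2800)
After 2 turns: (0.2194, 0.3181, 0.2208, 0.2417)
After 3 turns: (0.2205, 0.3142, 0.2185, 0.2468)
After 4 turns: (0.2205, 0.3146, 0.2187, 0.2462)
P(in square E after 4 turns) = 0.2205

0.2205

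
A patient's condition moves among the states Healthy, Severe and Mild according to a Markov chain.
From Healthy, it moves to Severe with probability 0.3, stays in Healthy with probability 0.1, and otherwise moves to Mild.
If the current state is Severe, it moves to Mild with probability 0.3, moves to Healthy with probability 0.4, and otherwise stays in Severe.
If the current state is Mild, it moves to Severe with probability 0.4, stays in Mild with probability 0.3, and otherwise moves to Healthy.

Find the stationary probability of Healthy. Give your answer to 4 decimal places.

Let the stationary distribution be π with π = πP and π_1 + π_2 + π_3 = 1.
π_1 = 0.1·π_1 + 0.4·π_2 + 0.3·π_3
π_2 = 0.3·π_1 + 0.3·π_2 + 0.4·π_3
Solving with the normalization constraint gives π = (0.2782, 0.3383, 0.3835).
So the stationary probability of Healthy is 0.2782.

0.2782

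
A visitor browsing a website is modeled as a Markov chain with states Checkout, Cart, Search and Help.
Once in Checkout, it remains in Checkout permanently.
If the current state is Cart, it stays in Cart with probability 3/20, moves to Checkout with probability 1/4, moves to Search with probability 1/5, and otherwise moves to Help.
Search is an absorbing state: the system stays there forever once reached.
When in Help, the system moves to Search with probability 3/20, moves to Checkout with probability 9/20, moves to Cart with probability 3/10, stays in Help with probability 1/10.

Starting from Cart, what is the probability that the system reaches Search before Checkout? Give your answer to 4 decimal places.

0.3721

Let h(s) be the probability of absorption at Search starting from transient state s. Then h(Search) = 1 and h(Checkout) = 0. By first-step analysis:
h(Cart) = 0.25·0 + 0.15·h(Cart) + 0.2·1 + 0.4·h(Help)
h(Help) = 0.45·0 + 0.3·h(Cart) + 0.15·1 + 0.1·h(Help)
Solving: h(Cart) = 0.3721, h(Help) = 0.2907.
Starting from Cart, the probability is 0.3721.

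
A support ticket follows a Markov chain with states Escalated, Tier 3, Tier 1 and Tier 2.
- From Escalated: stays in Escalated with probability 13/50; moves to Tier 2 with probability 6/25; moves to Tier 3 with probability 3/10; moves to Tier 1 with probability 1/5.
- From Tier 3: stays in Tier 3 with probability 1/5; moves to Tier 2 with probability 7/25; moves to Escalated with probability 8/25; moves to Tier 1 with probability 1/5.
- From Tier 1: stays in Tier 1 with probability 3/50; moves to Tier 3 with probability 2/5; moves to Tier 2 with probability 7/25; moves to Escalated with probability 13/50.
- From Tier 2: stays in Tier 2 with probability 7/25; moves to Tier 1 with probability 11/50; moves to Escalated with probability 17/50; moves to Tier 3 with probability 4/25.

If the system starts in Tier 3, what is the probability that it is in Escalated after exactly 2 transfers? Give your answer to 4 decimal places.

Propagate the distribution vector 2 transfers from Tier 3.
After 0 transfers: (0.0000, 1.0000, 0.0000, 0.0000)
After 1 transfer: (0.3200, 0.2000, 0.2000, 0.2800)
After 2 transfers: (0.2944, 0.2608, 0.1776, 0.2672)
P(in Escalated after 2 transfers) = 0.2944

0.2944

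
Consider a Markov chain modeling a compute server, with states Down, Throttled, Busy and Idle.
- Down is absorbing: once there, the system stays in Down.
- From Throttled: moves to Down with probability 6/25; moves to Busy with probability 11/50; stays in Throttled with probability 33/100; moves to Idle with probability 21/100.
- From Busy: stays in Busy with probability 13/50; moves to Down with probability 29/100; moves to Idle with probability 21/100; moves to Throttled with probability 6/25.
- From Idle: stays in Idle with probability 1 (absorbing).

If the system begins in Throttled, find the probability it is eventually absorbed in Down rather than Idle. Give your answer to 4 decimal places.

Let h(s) be the probability of absorption at Down starting from transient state s. Then h(Down) = 1 and h(Idle) = 0. By first-step analysis:
h(Throttled) = 0.24·1 + 0.33·h(Throttled) + 0.22·h(Busy) + 0.21·0
h(Busy) = 0.29·1 + 0.24·h(Throttled) + 0.26·h(Busy) + 0.21·0
Solving: h(Throttled) = 0.5449, h(Busy) = 0.5686.
Starting from Throttled, the probability is 0.5449.

0.5449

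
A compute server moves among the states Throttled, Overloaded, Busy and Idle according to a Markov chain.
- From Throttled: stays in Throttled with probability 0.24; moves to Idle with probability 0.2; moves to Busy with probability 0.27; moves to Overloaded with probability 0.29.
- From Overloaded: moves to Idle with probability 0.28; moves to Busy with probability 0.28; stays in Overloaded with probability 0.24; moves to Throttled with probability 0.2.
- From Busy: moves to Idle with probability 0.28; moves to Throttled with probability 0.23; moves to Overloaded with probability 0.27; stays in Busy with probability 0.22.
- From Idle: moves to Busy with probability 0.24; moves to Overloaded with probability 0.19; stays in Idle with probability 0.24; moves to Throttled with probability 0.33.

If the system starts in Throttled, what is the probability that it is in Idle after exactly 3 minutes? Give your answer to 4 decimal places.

Propagate the distribution vector 3 minutes from Throttled.
After 0 minutes: (1.0000, 0.0000, 0.0000, 0.0000)
After 1 minute: (0.2400, 0.2900, 0.2700, 0.2000)
After 2 minutes: (0.2437, 0.2501, 0.2534, 0.2528)
After 3 minutes: (0.2502, 0.2471, 0.2522, 0.2504)
P(in Idle after 3 minutes) = 0.2504

0.2504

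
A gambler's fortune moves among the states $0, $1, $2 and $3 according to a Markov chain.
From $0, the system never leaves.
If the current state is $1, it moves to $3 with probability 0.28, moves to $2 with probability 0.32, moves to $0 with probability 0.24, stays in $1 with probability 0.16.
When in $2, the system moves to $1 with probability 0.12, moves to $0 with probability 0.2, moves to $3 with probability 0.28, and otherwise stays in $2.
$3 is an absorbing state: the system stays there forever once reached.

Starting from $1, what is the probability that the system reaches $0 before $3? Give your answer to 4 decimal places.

Let h(s) be the probability of absorption at $0 starting from transient state s. Then h($0) = 1 and h($3) = 0. By first-step analysis:
h($1) = 0.24·1 + 0.16·h($1) + 0.32·h($2) + 0.28·0
h($2) = 0.2·1 + 0.12·h($1) + 0.4·h($2) + 0.28·0
Solving: h($1) = 0.4467, h($2) = 0.4227.
Starting from $1, the probability is 0.4467.

0.4467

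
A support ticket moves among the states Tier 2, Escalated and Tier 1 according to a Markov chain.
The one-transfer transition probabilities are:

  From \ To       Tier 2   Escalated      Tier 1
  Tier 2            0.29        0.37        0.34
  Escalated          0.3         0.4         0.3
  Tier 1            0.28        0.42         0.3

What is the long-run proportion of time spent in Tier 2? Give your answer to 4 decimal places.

Let the stationary distribution be π with π = πP and π_1 + π_2 + π_3 = 1.
π_1 = 0.29·π_1 + 0.3·π_2 + 0.28·π_3
π_2 = 0.37·π_1 + 0.4·π_2 + 0.42·π_3
Solving with the normalization constraint gives π = (0.2909, 0.3975, 0.3116).
So the stationary probability of Tier 2 is 0.2909.

0.2909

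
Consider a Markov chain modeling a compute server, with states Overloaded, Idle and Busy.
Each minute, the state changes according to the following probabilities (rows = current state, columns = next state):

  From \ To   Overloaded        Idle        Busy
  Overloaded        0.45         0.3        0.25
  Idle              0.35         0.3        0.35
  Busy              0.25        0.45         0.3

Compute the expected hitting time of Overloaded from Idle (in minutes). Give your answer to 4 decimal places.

3.1579

Let t(s) be the expected number of minutes to first reach Overloaded from state s, with t(Overloaded) = 0. Conditioning on the first minute:
t(Idle) = 1 + 0.3·t(Idle) + 0.35·t(Busy)
t(Busy) = 1 + 0.45·t(Idle) + 0.3·t(Busy)
Solving: t(Idle) = 3.1579, t(Busy) = 3.4586.
Expected minutes from Idle to Overloaded: 3.1579.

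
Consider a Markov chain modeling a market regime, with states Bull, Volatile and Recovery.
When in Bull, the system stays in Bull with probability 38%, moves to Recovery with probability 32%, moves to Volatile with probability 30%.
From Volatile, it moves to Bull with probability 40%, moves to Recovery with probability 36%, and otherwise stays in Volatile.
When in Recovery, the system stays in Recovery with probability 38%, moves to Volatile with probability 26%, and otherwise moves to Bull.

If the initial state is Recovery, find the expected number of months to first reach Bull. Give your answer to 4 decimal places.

Let t(s) be the expected number of months to first reach Bull from state s, with t(Bull) = 0. Conditioning on the first month:
t(Volatile) = 1 + 0.24·t(Volatile) + 0.36·t(Recovery)
t(Recovery) = 1 + 0.26·t(Volatile) + 0.38·t(Recovery)
Solving: t(Volatile) = 2.5953, t(Recovery) = 2.7013.
Expected months from Recovery to Bull: 2.7013.

2.7013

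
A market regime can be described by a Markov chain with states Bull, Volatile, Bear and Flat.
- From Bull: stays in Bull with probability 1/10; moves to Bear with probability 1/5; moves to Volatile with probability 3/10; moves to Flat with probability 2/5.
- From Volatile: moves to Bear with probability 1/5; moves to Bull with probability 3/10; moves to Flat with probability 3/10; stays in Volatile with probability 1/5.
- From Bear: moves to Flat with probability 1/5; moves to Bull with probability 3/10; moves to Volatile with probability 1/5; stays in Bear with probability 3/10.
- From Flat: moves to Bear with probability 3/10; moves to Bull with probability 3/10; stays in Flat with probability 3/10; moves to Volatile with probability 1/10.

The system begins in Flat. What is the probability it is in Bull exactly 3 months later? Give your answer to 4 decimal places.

0.2520

Propagate the distribution vector 3 months from Flat.
After 0 months: (0.0000, 0.0000, 0.0000, 1.0000)
After 1 month: (0.3000, 0.1000, 0.3000, 0.3000)
After 2 months: (0.2400, 0.2000, 0.2600, 0.3000)
After 3 months: (0.2520, 0.1940, 0.2560, 0.2980)
P(in Bull after 3 months) = 0.2520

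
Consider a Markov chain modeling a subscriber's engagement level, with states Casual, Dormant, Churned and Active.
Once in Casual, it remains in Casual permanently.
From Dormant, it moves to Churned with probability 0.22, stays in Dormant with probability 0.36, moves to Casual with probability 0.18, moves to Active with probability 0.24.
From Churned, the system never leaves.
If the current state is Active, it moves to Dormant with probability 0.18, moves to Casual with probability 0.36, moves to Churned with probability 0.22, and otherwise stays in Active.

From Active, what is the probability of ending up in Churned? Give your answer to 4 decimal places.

0.4070

Let h(s) be the probability of absorption at Churned starting from transient state s. Then h(Churned) = 1 and h(Casual) = 0. By first-step analysis:
h(Dormant) = 0.18·0 + 0.36·h(Dormant) + 0.22·1 + 0.24·h(Active)
h(Active) = 0.36·0 + 0.18·h(Dormant) + 0.22·1 + 0.24·h(Active)
Solving: h(Dormant) = 0.4964, h(Active) = 0.4070.
Starting from Active, the probability is 0.4070.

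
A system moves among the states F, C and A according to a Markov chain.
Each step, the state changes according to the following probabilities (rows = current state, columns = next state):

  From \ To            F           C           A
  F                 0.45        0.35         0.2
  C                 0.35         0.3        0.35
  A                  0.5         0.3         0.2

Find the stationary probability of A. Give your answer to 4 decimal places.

0.2482

Let the stationary distribution be π with π = πP and π_1 + π_2 + π_3 = 1.
π_1 = 0.45·π_1 + 0.35·π_2 + 0.5·π_3
π_2 = 0.35·π_1 + 0.3·π_2 + 0.3·π_3
Solving with the normalization constraint gives π = (0.4303, 0.3215, 0.2482).
So the stationary probability of A is 0.2482.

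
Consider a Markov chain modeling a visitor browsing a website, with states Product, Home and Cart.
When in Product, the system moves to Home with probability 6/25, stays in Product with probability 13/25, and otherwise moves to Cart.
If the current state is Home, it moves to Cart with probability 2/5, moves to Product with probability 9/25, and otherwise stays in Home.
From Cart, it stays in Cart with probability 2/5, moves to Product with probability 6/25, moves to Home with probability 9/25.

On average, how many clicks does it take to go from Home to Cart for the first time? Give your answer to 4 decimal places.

Let t(s) be the expected number of clicks to first reach Cart from state s, with t(Cart) = 0. Conditioning on the first click:
t(Product) = 1 + 0.52·t(Product) + 0.24·t(Home)
t(Home) = 1 + 0.36·t(Product) + 0.24·t(Home)
Solving: t(Product) = 3.5920, t(Home) = 3.0172.
Expected clicks from Home to Cart: 3.0172.

3.0172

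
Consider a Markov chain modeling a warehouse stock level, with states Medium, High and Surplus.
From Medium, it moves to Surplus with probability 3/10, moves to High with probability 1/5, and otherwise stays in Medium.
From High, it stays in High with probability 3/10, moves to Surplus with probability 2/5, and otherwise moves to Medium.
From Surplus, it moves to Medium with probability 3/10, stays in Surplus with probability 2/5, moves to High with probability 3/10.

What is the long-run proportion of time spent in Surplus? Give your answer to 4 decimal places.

0.3625

Let the stationary distribution be π with π = πP and π_1 + π_2 + π_3 = 1.
π_1 = 0.5·π_1 + 0.3·π_2 + 0.3·π_3
π_2 = 0.2·π_1 + 0.3·π_2 + 0.3·π_3
Solving with the normalization constraint gives π = (0.3750, 0.2625, 0.3625).
So the stationary probability of Surplus is 0.3625.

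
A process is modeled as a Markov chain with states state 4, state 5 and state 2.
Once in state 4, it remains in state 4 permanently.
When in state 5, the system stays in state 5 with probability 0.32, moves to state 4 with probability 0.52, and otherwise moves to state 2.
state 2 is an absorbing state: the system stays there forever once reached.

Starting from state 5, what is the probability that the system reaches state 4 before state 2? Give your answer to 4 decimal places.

0.7647

Let h(s) be the probability of absorption at state 4 starting from transient state s. Then h(state 4) = 1 and h(state 2) = 0. By first-step analysis:
h(state 5) = 0.52·1 + 0.32·h(state 5) + 0.16·0
Solving: h(state 5) = 0.7647.
Starting from state 5, the probability is 0.7647.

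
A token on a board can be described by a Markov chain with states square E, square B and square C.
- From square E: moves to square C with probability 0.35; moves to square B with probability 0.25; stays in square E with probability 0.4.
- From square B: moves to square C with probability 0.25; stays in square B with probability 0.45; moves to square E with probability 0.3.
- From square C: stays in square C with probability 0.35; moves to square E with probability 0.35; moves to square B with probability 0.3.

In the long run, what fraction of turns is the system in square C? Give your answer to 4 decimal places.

0.3168

Let the stationary distribution be π with π = πP and π_1 + π_2 + π_3 = 1.
π_1 = 0.4·π_1 + 0.3·π_2 + 0.35·π_3
π_2 = 0.25·π_1 + 0.45·π_2 + 0.3·π_3
Solving with the normalization constraint gives π = (0.3509, 0.3323, 0.3168).
So the stationary probability of square C is 0.3168.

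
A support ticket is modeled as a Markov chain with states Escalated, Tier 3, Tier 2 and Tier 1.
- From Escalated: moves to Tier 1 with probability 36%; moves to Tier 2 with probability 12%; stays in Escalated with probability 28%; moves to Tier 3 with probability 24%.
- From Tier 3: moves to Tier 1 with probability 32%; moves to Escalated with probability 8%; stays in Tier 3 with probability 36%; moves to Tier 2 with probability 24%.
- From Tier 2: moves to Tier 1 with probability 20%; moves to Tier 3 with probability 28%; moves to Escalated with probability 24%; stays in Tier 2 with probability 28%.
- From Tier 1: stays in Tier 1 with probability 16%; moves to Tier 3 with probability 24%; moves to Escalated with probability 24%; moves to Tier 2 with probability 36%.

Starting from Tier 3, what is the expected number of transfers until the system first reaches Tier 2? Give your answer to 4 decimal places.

3.9216

Let t(s) be the expected number of transfers to first reach Tier 2 from state s, with t(Tier 2) = 0. Conditioning on the first transfer:
t(Escalated) = 1 + 0.28·t(Escalated) + 0.24·t(Tier 3) + 0.36·t(Tier 1)
t(Tier 3) = 1 + 0.08·t(Escalated) + 0.36·t(Tier 3) + 0.32·t(Tier 1)
t(Tier 1) = 1 + 0.24·t(Escalated) + 0.24·t(Tier 3) + 0.16·t(Tier 1)
Solving: t(Escalated) = 4.4935, t(Tier 3) = 3.9216, t(Tier 1) = 3.5948.
Expected transfers from Tier 3 to Tier 2: 3.9216.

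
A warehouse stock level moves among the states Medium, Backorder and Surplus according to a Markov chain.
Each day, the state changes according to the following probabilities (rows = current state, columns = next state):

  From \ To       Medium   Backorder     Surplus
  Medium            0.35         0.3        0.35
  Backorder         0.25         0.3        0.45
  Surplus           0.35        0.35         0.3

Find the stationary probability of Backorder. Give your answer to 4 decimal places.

Let the stationary distribution be π with π = πP and π_1 + π_2 + π_3 = 1.
π_1 = 0.35·π_1 + 0.25·π_2 + 0.35·π_3
π_2 = 0.3·π_1 + 0.3·π_2 + 0.35·π_3
Solving with the normalization constraint gives π = (0.3182, 0.3182, 0.3636).
So the stationary probability of Backorder is 0.3182.

0.3182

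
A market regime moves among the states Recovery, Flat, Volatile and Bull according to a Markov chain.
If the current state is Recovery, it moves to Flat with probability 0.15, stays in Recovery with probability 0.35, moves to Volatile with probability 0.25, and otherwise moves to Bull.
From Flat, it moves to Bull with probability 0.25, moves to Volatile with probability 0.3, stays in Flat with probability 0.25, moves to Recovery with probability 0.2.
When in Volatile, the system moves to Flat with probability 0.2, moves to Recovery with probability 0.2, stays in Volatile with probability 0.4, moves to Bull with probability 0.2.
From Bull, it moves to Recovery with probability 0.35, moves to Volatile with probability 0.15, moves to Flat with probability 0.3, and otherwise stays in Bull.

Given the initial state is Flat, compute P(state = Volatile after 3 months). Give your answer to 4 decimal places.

Propagate the distribution vector 3 months from Flat.
After 0 months: (0.0000, 1.0000, 0.0000, 0.0000)
After 1 month: (0.2000, 0.2500, 0.3000, 0.2500)
After 2 months: (0.2675, 0.2275, 0.2825, 0.2225)
After 3 months: (0.2735, 0.2203, 0.2815, 0.2248)
P(in Volatile after 3 months) = 0.2815

0.2815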